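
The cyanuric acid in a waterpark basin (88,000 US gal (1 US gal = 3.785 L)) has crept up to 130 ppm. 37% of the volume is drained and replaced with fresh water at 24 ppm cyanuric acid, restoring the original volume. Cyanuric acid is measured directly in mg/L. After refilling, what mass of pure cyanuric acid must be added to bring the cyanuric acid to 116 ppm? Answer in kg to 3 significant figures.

8.40 kg

Volume: 88,000 US gal × 3.785 L/gal = 333,080 L.
After draining 37% and refilling: 130 × 0.63 + 24 × 0.37 = 90.78 ppm.
Deficit to target: 116 − 90.78 = 25.22 mg/L.
Mass: 25.22 mg/L × 333,080 L = 8400 g cyanuric acid.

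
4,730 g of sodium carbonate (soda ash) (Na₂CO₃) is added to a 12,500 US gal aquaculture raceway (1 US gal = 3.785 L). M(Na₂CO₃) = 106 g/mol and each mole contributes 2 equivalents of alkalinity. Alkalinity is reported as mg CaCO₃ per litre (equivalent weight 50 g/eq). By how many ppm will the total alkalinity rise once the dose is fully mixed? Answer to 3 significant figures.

94.3 ppm

Volume: 12,500 US gal × 3.785 L/gal = 47,312 L.
Moles of Na₂CO₃: 4,730 g ÷ 106 g/mol = 44.62 mol → 89.25 eq of alkalinity.
As CaCO₃: 89.25 eq × 50 g/eq = 4462 g.
Rise: 4462 g / 47,312 L × 1000 = 94.31 mg/L.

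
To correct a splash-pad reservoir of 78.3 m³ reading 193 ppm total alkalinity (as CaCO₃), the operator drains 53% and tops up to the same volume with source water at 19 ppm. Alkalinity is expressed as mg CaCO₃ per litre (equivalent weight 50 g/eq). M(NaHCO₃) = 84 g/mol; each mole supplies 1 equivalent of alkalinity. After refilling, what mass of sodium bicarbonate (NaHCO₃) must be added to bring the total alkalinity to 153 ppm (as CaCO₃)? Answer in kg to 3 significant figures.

Volume: 78.3 m³ = 78,300 L.
After draining 53% and refilling: 193 × 0.47 + 19 × 0.53 = 100.78 ppm.
Deficit to target: 153 − 100.78 = 52.22 mg/L.
As CaCO₃: 52.22 mg/L × 78,300 L = 4089 g; ÷ 50 g/eq ÷ 1 = 81.78 mol NaHCO₃.
Mass: 81.78 × 84 = 6869 g.

6.87 kg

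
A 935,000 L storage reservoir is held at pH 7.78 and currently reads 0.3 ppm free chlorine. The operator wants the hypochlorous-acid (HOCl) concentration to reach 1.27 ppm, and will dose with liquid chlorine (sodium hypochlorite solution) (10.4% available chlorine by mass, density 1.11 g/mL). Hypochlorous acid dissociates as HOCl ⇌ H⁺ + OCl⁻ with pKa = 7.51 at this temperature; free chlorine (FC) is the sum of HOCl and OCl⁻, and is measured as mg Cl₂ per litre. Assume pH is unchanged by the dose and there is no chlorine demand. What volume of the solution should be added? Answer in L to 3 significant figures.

27.0 L

[OCl⁻]/[HOCl] = 10^(pH − pKa) = 10^(7.78 − 7.51) = 1.862; fraction as HOCl = 1/(1 + 1.862) = 0.3494.
Free chlorine required for 1.27 ppm HOCl: 1.27 / 0.3494 = 3.635 ppm.
FC to add: 3.635 − 0.3 = 3.335 mg/L as Cl₂.
Cl₂ equivalent: 3.335 mg/L × 935,000 L = 3118 g.
Product at 10.4% available Cl: 3118 / 0.104 = 29,980 g.
Volume: 29,980 g ÷ 1.11 g/mL = 27,010 mL.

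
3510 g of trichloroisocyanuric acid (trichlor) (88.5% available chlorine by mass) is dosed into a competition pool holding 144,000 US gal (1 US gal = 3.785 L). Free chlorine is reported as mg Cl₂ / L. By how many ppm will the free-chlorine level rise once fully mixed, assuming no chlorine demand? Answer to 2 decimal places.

5.70 ppm

Volume: 144,000 US gal × 3.785 L/gal = 545,040 L.
Available chlorine delivered: 3510 g × 0.885 = 3106 g as Cl₂.
Concentration rise: 3106 g / 545,040 L = 5.699 mg/L = 5.70 ppm.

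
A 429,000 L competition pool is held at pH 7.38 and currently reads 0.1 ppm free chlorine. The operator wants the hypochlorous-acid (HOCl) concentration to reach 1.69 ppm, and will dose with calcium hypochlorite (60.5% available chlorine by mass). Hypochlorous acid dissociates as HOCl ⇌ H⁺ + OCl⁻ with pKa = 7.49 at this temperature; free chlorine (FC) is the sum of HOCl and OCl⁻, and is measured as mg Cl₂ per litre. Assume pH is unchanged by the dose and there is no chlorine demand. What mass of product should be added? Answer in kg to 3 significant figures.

[OCl⁻]/[HOCl] = 10^(pH − pKa) = 10^(7.38 − 7.49) = 0.7762; fraction as HOCl = 1/(1 + 0.7762) = 0.563.
Free chlorine required for 1.69 ppm HOCl: 1.69 / 0.563 = 3.002 ppm.
FC to add: 3.002 − 0.1 = 2.902 mg/L as Cl₂.
Cl₂ equivalent: 2.902 mg/L × 429,000 L = 1245 g.
Product at 60.5% available Cl: 1245 / 0.605 = 2058 g.

2.06 kg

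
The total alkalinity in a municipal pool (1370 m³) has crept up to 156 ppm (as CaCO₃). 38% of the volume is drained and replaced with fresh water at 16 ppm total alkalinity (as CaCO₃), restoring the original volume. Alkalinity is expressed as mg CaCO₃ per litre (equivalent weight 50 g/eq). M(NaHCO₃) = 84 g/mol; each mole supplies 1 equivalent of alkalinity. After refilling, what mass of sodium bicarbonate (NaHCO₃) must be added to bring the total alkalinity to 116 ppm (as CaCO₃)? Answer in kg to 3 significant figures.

30.4 kg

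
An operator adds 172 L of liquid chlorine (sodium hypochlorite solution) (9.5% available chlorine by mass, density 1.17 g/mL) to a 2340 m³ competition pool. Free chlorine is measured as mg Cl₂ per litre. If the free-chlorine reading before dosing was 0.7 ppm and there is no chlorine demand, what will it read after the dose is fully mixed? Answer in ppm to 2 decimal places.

Volume: 2340 m³ = 2,340,000 L.
Mass of solution: 172 L × 1000 mL/L × 1.17 g/mL = 201,200 g.
Available chlorine delivered: 201,200 g × 0.095 = 19,120 g as Cl₂.
Concentration rise: 19,120 g / 2,340,000 L = 8.17 mg/L = 8.17 ppm.
Final FC: 0.7 + 8.17 = 8.87 ppm.

8.87 ppm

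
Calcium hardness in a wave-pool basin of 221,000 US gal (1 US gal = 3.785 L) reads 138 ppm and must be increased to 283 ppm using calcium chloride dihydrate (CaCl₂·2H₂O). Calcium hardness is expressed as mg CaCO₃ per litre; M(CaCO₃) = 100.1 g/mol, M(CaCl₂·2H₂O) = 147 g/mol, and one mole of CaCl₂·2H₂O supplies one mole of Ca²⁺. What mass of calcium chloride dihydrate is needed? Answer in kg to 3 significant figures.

Volume: 221,000 US gal × 3.785 L/gal = 836,485 L.
Hardness to add: (283 − 138) = 145 mg/L as CaCO₃ × 836,485 L = 121,300 g as CaCO₃.
Moles of Ca²⁺ (1 mol Ca²⁺ ≡ 1 mol CaCO₃): 121,300 / 100.1 g/mol = 1212 mol.
Mass of CaCl₂·2H₂O: 1212 × 147 = 178,100 g.

178 kg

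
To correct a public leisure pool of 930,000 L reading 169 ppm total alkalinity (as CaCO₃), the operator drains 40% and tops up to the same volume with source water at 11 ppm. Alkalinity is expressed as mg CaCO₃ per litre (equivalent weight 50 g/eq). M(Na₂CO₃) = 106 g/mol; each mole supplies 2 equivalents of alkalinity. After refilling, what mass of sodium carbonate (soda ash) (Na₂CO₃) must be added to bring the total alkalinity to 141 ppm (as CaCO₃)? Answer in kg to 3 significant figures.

After draining 40% and refilling: 169 × 0.60 + 11 × 0.40 = 105.8 ppm.
Deficit to target: 141 − 105.8 = 35.2 mg/L.
As CaCO₃: 35.2 mg/L × 930,000 L = 32,740 g; ÷ 50 g/eq ÷ 2 = 327.4 mol Na₂CO₃.
Mass: 327.4 × 106 = 34,700 g.

34.7 kg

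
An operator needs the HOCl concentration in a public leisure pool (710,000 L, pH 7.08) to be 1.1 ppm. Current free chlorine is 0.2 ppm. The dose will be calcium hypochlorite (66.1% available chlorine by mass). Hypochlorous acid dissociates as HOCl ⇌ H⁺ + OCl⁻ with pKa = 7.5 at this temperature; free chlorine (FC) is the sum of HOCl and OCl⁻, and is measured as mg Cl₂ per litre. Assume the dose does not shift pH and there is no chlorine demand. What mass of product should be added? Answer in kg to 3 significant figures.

1.42 kg

[OCl⁻]/[HOCl] = 10^(pH − pKa) = 10^(7.08 − 7.5) = 0.3802; fraction as HOCl = 1/(1 + 0.3802) = 0.7245.
Free chlorine required for 1.1 ppm HOCl: 1.1 / 0.7245 = 1.518 ppm.
FC to add: 1.518 − 0.2 = 1.318 mg/L as Cl₂.
Cl₂ equivalent: 1.318 mg/L × 710,000 L = 935.9 g.
Product at 66.1% available Cl: 935.9 / 0.661 = 1416 g.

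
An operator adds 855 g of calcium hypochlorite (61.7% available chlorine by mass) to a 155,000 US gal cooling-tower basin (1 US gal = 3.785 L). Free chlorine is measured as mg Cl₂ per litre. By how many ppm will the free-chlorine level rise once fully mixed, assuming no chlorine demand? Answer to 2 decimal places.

0.90 ppm

Volume: 155,000 US gal × 3.785 L/gal = 586,675 L.
Available chlorine delivered: 855 g × 0.617 = 527.5 g as Cl₂.
Concentration rise: 527.5 g / 586,675 L = 0.8992 mg/L = 0.90 ppm.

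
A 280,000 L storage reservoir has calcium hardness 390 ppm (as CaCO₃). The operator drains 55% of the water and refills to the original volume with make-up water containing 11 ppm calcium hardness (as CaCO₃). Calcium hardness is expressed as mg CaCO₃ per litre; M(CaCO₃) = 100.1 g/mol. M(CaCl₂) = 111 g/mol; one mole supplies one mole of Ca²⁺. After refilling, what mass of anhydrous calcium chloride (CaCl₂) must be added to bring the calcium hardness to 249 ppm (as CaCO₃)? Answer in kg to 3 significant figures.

20.9 kg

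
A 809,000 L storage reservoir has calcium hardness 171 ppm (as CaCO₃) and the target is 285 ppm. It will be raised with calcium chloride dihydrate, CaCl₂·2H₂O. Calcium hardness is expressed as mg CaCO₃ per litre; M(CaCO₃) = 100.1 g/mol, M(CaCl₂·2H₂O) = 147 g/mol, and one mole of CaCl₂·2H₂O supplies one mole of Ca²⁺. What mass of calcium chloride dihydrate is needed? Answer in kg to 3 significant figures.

135 kg

Hardness to add: (285 − 171) = 114 mg/L as CaCO₃ × 809,000 L = 92,230 g as CaCO₃.
Moles of Ca²⁺ (1 mol Ca²⁺ ≡ 1 mol CaCO₃): 92,230 / 100.1 g/mol = 921.3 mol.
Mass of CaCl₂·2H₂O: 921.3 × 147 = 135,400 g.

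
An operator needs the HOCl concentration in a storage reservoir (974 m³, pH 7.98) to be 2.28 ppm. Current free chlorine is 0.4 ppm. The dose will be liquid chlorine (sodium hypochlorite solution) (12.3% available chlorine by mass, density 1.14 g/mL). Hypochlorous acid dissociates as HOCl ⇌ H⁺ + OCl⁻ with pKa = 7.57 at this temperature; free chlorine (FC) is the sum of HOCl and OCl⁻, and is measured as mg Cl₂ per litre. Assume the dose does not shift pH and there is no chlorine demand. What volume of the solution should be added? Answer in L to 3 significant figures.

53.8 L

Volume: 974 m³ = 974,000 L.
[OCl⁻]/[HOCl] = 10^(pH − pKa) = 10^(7.98 − 7.57) = 2.57; fraction as HOCl = 1/(1 + 2.57) = 0.2801.
Free chlorine required for 2.28 ppm HOCl: 2.28 / 0.2801 = 8.141 ppm.
FC to add: 8.141 − 0.4 = 7.741 mg/L as Cl₂.
Cl₂ equivalent: 7.741 mg/L × 974,000 L = 7539 g.
Product at 12.3% available Cl: 7539 / 0.123 = 61,290 g.
Volume: 61,290 g ÷ 1.14 g/mL = 53,770 mL.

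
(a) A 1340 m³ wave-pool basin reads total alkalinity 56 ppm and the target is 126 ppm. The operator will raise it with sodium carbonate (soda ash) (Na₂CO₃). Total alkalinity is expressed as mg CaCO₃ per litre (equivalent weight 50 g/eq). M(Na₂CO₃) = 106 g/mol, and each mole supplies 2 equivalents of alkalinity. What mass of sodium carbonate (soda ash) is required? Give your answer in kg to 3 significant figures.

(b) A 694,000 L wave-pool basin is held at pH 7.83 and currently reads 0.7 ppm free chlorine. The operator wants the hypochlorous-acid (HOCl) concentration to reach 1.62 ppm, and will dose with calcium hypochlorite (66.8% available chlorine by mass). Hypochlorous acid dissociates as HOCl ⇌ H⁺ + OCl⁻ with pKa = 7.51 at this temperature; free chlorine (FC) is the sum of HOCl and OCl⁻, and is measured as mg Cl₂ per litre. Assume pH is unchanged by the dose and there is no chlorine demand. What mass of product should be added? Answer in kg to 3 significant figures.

(a) Volume: 1340 m³ = 1,340,000 L.
(a) Alkalinity to add: (126 − 56) = 70 mg/L as CaCO₃ × 1,340,000 L = 93,800 g as CaCO₃.
(a) Equivalents: 93,800 g ÷ 50 g/eq = 1876 eq.
(a) Each mole of Na₂CO₃ supplies 2 eq, so 1876 / 2 = 938 mol.
(a) Mass: 938 mol × 106 g/mol = 99,430 g.

(b) [OCl⁻]/[HOCl] = 10^(pH − pKa) = 10^(7.83 − 7.51) = 2.089; fraction as HOCl = 1/(1 + 2.089) = 0.3237.
(b) Free chlorine required for 1.62 ppm HOCl: 1.62 / 0.3237 = 5.005 ppm.
(b) FC to add: 5.005 − 0.7 = 4.305 mg/L as Cl₂.
(b) Cl₂ equivalent: 4.305 mg/L × 694,000 L = 2987 g.
(b) Product at 66.8% available Cl: 2987 / 0.668 = 4472 g.

(a) 99.4 kg; (b) 4.47 kg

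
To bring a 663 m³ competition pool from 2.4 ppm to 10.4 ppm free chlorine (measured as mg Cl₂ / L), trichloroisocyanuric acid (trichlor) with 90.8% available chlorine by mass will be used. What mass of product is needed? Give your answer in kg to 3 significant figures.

5.84 kg

Volume: 663 m³ = 663,000 L.
Chlorine deficit: 10.4 − 2.4 = 8 ppm = 8 mg/L as Cl₂.
Cl₂ equivalent needed: 8 mg/L × 663,000 L = 5,304,000 mg = 5304 g.
Product at 90.8% available chlorine: 5304 / 0.908 = 5841 g.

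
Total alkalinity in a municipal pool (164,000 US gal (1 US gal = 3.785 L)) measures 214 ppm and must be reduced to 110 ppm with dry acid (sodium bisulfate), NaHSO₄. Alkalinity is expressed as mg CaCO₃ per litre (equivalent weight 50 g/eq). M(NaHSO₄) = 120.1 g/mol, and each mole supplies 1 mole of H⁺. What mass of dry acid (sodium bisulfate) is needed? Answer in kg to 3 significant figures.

Volume: 164,000 US gal × 3.785 L/gal = 620,740 L.
Alkalinity to neutralize: (214 − 110) = 104 mg/L as CaCO₃ × 620,740 L = 64,560 g as CaCO₃.
Equivalents of H⁺ required: 64,560 ÷ 50 g/eq = 1291 eq = 1291 mol NaHSO₄.
Mass of NaHSO₄: 1291 × 120.1 = 155,100 g.

155 kg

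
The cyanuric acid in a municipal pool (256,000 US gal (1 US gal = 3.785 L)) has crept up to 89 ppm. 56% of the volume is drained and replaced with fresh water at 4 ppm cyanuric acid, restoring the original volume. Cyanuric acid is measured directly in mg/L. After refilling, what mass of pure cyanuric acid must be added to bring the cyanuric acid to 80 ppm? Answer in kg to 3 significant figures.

Volume: 256,000 US gal × 3.785 L/gal = 968,960 L.
After draining 56% and refilling: 89 × 0.44 + 4 × 0.56 = 41.4 ppm.
Deficit to target: 80 − 41.4 = 38.6 mg/L.
Mass: 38.6 mg/L × 968,960 L = 37,400 g cyanuric acid.

37.4 kg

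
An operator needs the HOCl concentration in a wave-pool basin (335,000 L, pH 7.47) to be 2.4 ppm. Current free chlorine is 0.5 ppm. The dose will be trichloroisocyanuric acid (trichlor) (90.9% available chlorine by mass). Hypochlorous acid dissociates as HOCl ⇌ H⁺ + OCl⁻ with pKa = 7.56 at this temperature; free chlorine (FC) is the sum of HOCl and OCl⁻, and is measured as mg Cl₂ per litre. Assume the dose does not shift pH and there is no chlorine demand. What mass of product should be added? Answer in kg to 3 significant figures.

[OCl⁻]/[HOCl] = 10^(pH − pKa) = 10^(7.47 − 7.56) = 0.8128; fraction as HOCl = 1/(1 + 0.8128) = 0.5516.
Free chlorine required for 2.4 ppm HOCl: 2.4 / 0.5516 = 4.351 ppm.
FC to add: 4.351 − 0.5 = 3.851 mg/L as Cl₂.
Cl₂ equivalent: 3.851 mg/L × 335,000 L = 1290 g.
Product at 90.9% available Cl: 1290 / 0.909 = 1419 g.

1.42 kg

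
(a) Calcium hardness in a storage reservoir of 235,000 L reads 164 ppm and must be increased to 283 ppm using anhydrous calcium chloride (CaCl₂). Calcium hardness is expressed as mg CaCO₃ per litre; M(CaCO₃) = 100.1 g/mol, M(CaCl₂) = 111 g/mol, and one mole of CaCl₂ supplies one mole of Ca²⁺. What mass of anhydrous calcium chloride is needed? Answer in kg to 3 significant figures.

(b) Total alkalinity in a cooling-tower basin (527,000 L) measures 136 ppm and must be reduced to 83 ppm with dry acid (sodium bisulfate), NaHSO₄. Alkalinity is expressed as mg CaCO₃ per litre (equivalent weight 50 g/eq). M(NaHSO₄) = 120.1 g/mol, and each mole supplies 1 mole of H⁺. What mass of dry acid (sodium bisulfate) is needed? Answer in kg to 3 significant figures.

(a) Hardness to add: (283 − 164) = 119 mg/L as CaCO₃ × 235,000 L = 27,960 g as CaCO₃.
(a) Moles of Ca²⁺ (1 mol Ca²⁺ ≡ 1 mol CaCO₃): 27,960 / 100.1 g/mol = 279.4 mol.
(a) Mass of CaCl₂: 279.4 × 111 = 31,010 g.

(b) Alkalinity to neutralize: (136 − 83) = 53 mg/L as CaCO₃ × 527,000 L = 27,930 g as CaCO₃.
(b) Equivalents of H⁺ required: 27,930 ÷ 50 g/eq = 558.6 eq = 558.6 mol NaHSO₄.
(b) Mass of NaHSO₄: 558.6 × 120.1 = 67,090 g.

(a) 31.0 kg; (b) 67.1 kg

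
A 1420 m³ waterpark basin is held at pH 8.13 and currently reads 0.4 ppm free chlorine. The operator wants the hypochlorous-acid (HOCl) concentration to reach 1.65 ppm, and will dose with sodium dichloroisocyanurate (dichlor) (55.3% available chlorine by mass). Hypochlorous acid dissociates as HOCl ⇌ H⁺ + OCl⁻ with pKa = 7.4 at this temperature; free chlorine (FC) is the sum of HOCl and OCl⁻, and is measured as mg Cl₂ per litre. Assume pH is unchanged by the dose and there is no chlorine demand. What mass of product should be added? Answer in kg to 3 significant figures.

26.0 kg

Volume: 1420 m³ = 1,420,000 L.
[OCl⁻]/[HOCl] = 10^(pH − pKa) = 10^(8.13 − 7.4) = 5.37; fraction as HOCl = 1/(1 + 5.37) = 0.157.
Free chlorine required for 1.65 ppm HOCl: 1.65 / 0.157 = 10.51 ppm.
FC to add: 10.51 − 0.4 = 10.11 mg/L as Cl₂.
Cl₂ equivalent: 10.11 mg/L × 1,420,000 L = 14,360 g.
Product at 55.3% available Cl: 14,360 / 0.553 = 25,960 g.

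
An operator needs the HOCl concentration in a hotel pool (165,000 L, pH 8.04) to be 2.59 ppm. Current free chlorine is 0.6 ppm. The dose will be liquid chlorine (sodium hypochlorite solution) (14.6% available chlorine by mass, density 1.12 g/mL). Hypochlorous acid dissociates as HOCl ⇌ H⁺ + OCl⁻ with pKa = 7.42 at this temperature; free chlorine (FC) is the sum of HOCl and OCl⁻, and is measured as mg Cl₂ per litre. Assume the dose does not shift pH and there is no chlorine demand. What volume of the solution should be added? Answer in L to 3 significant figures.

[OCl⁻]/[HOCl] = 10^(pH − pKa) = 10^(8.04 − 7.42) = 4.169; fraction as HOCl = 1/(1 + 4.169) = 0.1935.
Free chlorine required for 2.59 ppm HOCl: 2.59 / 0.1935 = 13.39 ppm.
FC to add: 13.39 − 0.6 = 12.79 mg/L as Cl₂.
Cl₂ equivalent: 12.79 mg/L × 165,000 L = 2110 g.
Product at 14.6% available Cl: 2110 / 0.146 = 14,450 g.
Volume: 14,450 g ÷ 1.12 g/mL = 12,900 mL.

12.9 L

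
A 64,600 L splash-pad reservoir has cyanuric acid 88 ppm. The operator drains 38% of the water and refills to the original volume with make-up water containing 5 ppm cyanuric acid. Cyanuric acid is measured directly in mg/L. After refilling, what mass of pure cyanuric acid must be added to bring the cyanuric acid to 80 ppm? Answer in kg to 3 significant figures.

After draining 38% and refilling: 88 × 0.62 + 5 × 0.38 = 56.46 ppm.
Deficit to target: 80 − 56.46 = 23.54 mg/L.
Mass: 23.54 mg/L × 64,600 L = 1521 g cyanuric acid.

1.52 kg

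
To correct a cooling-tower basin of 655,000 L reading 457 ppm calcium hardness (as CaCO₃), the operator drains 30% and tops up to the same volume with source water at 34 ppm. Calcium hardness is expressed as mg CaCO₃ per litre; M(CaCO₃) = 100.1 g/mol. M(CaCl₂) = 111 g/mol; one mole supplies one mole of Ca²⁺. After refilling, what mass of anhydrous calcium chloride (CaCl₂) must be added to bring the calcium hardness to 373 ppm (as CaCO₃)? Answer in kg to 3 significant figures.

31.2 kg

After draining 30% and refilling: 457 × 0.70 + 34 × 0.30 = 330.1 ppm.
Deficit to target: 373 − 330.1 = 42.9 mg/L.
As CaCO₃: 42.9 mg/L × 655,000 L = 28,100 g; ÷ 100.1 = 280.7 mol Ca²⁺.
Mass: 280.7 × 111 = 31,160 g.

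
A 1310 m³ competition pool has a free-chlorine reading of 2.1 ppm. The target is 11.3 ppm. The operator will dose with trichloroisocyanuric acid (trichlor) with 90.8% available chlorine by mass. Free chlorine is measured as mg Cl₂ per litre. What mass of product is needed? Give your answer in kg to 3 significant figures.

13.3 kg

Volume: 1310 m³ = 1,310,000 L.
Chlorine deficit: 11.3 − 2.1 = 9.2 ppm = 9.2 mg/L as Cl₂.
Cl₂ equivalent needed: 9.2 mg/L × 1,310,000 L = 12,050,000 mg = 12,050 g.
Product at 90.8% available chlorine: 12,050 / 0.908 = 13,270 g.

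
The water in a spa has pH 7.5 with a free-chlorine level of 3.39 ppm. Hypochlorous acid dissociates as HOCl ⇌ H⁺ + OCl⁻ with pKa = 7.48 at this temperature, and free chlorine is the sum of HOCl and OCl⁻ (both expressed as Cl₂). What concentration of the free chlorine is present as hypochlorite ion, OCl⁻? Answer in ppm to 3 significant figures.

1.73 ppm

[OCl⁻]/[HOCl] = 10^(pH − pKa) = 10^(7.5 − 7.48) = 10^0.02 = 1.047.
Fraction as HOCl = 1 / (1 + 1.047) = 0.4885.
OCl⁻ = (1 − 0.4885) × 3.39 ppm = 1.734 ppm.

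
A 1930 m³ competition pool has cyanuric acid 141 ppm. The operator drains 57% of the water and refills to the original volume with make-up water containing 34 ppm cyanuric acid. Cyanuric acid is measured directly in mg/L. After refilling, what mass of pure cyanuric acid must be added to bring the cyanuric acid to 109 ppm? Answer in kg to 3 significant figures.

56.0 kg

Volume: 1930 m³ = 1,930,000 L.
After draining 57% and refilling: 141 × 0.43 + 34 × 0.57 = 80.01 ppm.
Deficit to target: 109 − 80.01 = 28.99 mg/L.
Mass: 28.99 mg/L × 1,930,000 L = 55,950 g cyanuric acid.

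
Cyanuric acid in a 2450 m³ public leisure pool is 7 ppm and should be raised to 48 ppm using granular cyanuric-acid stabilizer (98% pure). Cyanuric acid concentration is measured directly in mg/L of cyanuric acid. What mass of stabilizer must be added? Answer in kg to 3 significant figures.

102 kg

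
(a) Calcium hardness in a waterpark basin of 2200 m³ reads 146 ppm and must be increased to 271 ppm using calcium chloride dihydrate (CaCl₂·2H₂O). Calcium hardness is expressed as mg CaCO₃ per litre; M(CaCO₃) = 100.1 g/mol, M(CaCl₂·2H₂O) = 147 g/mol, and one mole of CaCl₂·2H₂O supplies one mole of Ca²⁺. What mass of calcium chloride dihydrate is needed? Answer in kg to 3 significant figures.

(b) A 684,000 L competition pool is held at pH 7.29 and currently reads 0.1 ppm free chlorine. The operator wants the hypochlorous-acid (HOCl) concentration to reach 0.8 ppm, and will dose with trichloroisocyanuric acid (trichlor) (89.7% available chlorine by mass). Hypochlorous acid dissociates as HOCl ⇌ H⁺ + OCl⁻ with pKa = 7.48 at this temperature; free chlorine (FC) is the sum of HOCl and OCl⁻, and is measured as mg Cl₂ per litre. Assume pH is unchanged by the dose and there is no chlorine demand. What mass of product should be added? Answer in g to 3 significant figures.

(a) Volume: 2200 m³ = 2,200,000 L.
(a) Hardness to add: (271 − 146) = 125 mg/L as CaCO₃ × 2,200,000 L = 275,000 g as CaCO₃.
(a) Moles of Ca²⁺ (1 mol Ca²⁺ ≡ 1 mol CaCO₃): 275,000 / 100.1 g/mol = 2747 mol.
(a) Mass of CaCl₂·2H₂O: 2747 × 147 = 403,800 g.

(b) [OCl⁻]/[HOCl] = 10^(pH − pKa) = 10^(7.29 − 7.48) = 0.6457; fraction as HOCl = 1/(1 + 0.6457) = 0.6077.
(b) Free chlorine required for 0.8 ppm HOCl: 0.8 / 0.6077 = 1.317 ppm.
(b) FC to add: 1.317 − 0.1 = 1.217 mg/L as Cl₂.
(b) Cl₂ equivalent: 1.217 mg/L × 684,000 L = 832.1 g.
(b) Product at 89.7% available Cl: 832.1 / 0.897 = 927.6 g.

(a) 404 kg; (b) 928 g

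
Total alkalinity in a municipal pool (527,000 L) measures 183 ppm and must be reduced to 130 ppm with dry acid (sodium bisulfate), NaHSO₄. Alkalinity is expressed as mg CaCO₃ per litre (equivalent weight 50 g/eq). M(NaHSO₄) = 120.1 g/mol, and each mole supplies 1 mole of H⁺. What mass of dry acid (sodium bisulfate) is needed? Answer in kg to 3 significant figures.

67.1 kg

Alkalinity to neutralize: (183 − 130) = 53 mg/L as CaCO₃ × 527,000 L = 27,930 g as CaCO₃.
Equivalents of H⁺ required: 27,930 ÷ 50 g/eq = 558.6 eq = 558.6 mol NaHSO₄.
Mass of NaHSO₄: 558.6 × 120.1 = 67,090 g.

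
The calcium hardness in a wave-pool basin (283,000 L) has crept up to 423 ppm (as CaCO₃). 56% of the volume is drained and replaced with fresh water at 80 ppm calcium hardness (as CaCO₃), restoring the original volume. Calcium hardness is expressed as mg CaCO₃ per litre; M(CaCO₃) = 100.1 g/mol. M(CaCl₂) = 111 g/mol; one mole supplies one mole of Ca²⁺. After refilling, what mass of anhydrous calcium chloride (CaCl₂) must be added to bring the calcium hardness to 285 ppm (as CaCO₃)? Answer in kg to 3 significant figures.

17.0 kg

After draining 56% and refilling: 423 × 0.44 + 80 × 0.56 = 230.92 ppm.
Deficit to target: 285 − 230.92 = 54.08 mg/L.
As CaCO₃: 54.08 mg/L × 283,000 L = 15,300 g; ÷ 100.1 = 152.9 mol Ca²⁺.
Mass: 152.9 × 111 = 16,970 g.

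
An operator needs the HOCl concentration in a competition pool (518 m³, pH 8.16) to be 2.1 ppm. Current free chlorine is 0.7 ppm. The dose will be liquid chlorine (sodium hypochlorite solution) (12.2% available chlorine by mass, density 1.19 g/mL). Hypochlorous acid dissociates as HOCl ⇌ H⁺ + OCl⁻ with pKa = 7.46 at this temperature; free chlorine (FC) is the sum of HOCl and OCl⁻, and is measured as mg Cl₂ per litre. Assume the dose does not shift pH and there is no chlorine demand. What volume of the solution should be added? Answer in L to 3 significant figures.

Volume: 518 m³ = 518,000 L.
[OCl⁻]/[HOCl] = 10^(pH − pKa) = 10^(8.16 − 7.46) = 5.012; fraction as HOCl = 1/(1 + 5.012) = 0.1663.
Free chlorine required for 2.1 ppm HOCl: 2.1 / 0.1663 = 12.62 ppm.
FC to add: 12.62 − 0.7 = 11.92 mg/L as Cl₂.
Cl₂ equivalent: 11.92 mg/L × 518,000 L = 6177 g.
Product at 12.2% available Cl: 6177 / 0.122 = 50,630 g.
Volume: 50,630 g ÷ 1.19 g/mL = 42,550 mL.

42.5 L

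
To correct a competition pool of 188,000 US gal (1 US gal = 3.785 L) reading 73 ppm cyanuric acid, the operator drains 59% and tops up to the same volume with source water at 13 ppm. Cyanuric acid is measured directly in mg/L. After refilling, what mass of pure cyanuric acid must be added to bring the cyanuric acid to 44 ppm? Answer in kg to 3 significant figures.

Volume: 188,000 US gal × 3.785 L/gal = 711,580 L.
After draining 59% and refilling: 73 × 0.41 + 13 × 0.59 = 37.6 ppm.
Deficit to target: 44 − 37.6 = 6.4 mg/L.
Mass: 6.4 mg/L × 711,580 L = 4554 g cyanuric acid.

4.55 kg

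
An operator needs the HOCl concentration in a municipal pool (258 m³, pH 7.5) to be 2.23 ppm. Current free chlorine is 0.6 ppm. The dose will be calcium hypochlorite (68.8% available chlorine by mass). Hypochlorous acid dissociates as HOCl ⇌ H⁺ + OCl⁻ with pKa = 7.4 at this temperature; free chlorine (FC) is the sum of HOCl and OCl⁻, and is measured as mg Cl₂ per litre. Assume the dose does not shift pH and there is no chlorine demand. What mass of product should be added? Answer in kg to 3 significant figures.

1.66 kg

Volume: 258 m³ = 258,000 L.
[OCl⁻]/[HOCl] = 10^(pH − pKa) = 10^(7.5 − 7.4) = 1.259; fraction as HOCl = 1/(1 + 1.259) = 0.4427.
Free chlorine required for 2.23 ppm HOCl: 2.23 / 0.4427 = 5.037 ppm.
FC to add: 5.037 − 0.6 = 4.437 mg/L as Cl₂.
Cl₂ equivalent: 4.437 mg/L × 258,000 L = 1145 g.
Product at 68.8% available Cl: 1145 / 0.688 = 1664 g.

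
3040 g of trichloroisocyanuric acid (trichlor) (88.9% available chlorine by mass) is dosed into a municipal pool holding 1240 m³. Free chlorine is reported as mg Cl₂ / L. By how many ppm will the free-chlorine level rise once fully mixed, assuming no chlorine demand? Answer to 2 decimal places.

2.18 ppm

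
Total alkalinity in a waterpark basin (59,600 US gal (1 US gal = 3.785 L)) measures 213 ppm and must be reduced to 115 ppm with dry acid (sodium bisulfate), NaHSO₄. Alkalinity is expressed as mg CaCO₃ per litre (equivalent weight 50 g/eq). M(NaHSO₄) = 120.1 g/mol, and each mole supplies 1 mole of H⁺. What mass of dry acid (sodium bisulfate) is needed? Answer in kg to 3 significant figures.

Volume: 59,600 US gal × 3.785 L/gal = 225,586 L.
Alkalinity to neutralize: (213 − 115) = 98 mg/L as CaCO₃ × 225,586 L = 22,110 g as CaCO₃.
Equivalents of H⁺ required: 22,110 ÷ 50 g/eq = 442.1 eq = 442.1 mol NaHSO₄.
Mass of NaHSO₄: 442.1 × 120.1 = 53,100 g.

53.1 kg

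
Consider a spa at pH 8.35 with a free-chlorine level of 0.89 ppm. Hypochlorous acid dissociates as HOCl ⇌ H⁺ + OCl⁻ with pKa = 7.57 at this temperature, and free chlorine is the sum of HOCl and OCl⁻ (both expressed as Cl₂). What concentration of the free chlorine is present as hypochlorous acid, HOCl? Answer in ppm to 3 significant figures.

[OCl⁻]/[HOCl] = 10^(pH − pKa) = 10^(8.35 − 7.57) = 10^0.78 = 6.026.
Fraction as HOCl = 1 / (1 + 6.026) = 0.1423.
HOCl = 0.1423 × 0.89 ppm = 0.1267 ppm.

0.127 ppm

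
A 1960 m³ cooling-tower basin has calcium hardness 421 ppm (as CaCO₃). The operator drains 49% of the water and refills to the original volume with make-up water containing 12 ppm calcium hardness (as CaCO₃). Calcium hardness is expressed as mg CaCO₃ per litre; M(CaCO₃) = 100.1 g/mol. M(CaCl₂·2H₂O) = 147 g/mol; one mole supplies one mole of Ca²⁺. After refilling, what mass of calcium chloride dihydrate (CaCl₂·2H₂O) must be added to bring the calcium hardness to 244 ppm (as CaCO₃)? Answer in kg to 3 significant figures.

67.4 kg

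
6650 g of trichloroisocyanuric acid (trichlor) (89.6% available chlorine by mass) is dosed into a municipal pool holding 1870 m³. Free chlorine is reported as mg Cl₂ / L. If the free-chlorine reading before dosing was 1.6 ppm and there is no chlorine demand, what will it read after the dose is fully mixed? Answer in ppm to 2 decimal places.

Volume: 1870 m³ = 1,870,000 L.
Available chlorine delivered: 6650 g × 0.896 = 5958 g as Cl₂.
Concentration rise: 5958 g / 1,870,000 L = 3.186 mg/L = 3.19 ppm.
Final FC: 1.6 + 3.19 = 4.79 ppm.

4.79 ppm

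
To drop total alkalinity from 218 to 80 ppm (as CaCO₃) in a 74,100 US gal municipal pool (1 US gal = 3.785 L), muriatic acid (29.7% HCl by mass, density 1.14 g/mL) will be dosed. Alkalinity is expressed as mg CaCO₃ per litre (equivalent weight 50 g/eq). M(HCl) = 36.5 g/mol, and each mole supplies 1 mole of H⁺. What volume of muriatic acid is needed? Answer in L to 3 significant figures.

Volume: 74,100 US gal × 3.785 L/gal = 280,468 L.
Alkalinity to neutralize: (218 − 80) = 138 mg/L as CaCO₃ × 280,468 L = 38,700 g as CaCO₃.
Equivalents of H⁺ required: 38,700 ÷ 50 g/eq = 774.1 eq = 774.1 mol HCl.
Mass of HCl: 774.1 × 36.5 = 28,250 g.
Mass of 29.7% solution: 28,250 / 0.297 = 95,130 g.
Volume: 95,130 g ÷ 1.14 g/mL = 83,450 mL.

83.4 L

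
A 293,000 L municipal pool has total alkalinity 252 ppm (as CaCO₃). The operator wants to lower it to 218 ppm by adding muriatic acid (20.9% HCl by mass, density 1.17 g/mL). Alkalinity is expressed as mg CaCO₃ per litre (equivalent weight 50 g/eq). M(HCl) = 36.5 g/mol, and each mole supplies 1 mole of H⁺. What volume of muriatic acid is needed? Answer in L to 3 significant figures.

Alkalinity to neutralize: (252 − 218) = 34 mg/L as CaCO₃ × 293,000 L = 9962 g as CaCO₃.
Equivalents of H⁺ required: 9962 ÷ 50 g/eq = 199.2 eq = 199.2 mol HCl.
Mass of HCl: 199.2 × 36.5 = 7272 g.
Mass of 20.9% solution: 7272 / 0.209 = 34,800 g.
Volume: 34,800 g ÷ 1.17 g/mL = 29,740 mL.

29.7 L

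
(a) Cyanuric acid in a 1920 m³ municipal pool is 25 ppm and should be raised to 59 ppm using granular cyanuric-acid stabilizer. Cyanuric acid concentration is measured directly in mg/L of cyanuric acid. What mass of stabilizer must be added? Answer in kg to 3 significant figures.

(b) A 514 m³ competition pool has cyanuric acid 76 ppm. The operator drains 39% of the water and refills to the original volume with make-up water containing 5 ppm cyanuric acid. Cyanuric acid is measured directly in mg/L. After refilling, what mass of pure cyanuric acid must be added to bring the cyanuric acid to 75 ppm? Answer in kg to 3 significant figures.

(a) 65.3 kg; (b) 13.7 kg

(a) Volume: 1920 m³ = 1,920,000 L.
(a) CYA to add: (59 − 25) = 34 mg/L × 1,920,000 L = 65,280 g cyanuric acid.

(b) Volume: 514 m³ = 514,000 L.
(b) After draining 39% and refilling: 76 × 0.61 + 5 × 0.39 = 48.31 ppm.
(b) Deficit to target: 75 − 48.31 = 26.69 mg/L.
(b) Mass: 26.69 mg/L × 514,000 L = 13,720 g cyanuric acid.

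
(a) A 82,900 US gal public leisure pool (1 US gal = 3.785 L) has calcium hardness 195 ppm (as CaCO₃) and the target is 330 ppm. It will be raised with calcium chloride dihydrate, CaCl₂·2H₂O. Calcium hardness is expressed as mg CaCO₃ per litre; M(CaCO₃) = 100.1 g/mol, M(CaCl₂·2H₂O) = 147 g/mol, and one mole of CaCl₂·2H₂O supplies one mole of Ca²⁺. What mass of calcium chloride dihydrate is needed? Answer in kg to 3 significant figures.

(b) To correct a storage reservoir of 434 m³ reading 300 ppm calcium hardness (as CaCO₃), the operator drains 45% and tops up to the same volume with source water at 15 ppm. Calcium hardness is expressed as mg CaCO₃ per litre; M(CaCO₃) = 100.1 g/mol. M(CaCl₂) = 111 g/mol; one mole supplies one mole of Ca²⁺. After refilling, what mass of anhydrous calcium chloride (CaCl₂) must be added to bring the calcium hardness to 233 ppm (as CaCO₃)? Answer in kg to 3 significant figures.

(a) Volume: 82,900 US gal × 3.785 L/gal = 313,776 L.
(a) Hardness to add: (330 − 195) = 135 mg/L as CaCO₃ × 313,776 L = 42,360 g as CaCO₃.
(a) Moles of Ca²⁺ (1 mol Ca²⁺ ≡ 1 mol CaCO₃): 42,360 / 100.1 g/mol = 423.2 mol.
(a) Mass of CaCl₂·2H₂O: 423.2 × 147 = 62,210 g.

(b) Volume: 434 m³ = 434,000 L.
(b) After draining 45% and refilling: 300 × 0.55 + 15 × 0.45 = 171.75 ppm.
(b) Deficit to target: 233 − 171.75 = 61.25 mg/L.
(b) As CaCO₃: 61.25 mg/L × 434,000 L = 26,580 g; ÷ 100.1 = 265.6 mol Ca²⁺.
(b) Mass: 265.6 × 111 = 29,480 g.

(a) 62.2 kg; (b) 29.5 kg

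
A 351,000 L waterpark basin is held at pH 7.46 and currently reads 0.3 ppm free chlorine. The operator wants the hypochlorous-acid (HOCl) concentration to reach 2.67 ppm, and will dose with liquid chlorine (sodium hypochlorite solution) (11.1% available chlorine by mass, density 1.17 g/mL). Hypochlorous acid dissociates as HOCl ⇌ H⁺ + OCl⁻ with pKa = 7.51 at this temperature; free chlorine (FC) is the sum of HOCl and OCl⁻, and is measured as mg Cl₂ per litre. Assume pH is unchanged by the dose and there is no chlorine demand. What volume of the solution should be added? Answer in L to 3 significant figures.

12.8 L

[OCl⁻]/[HOCl] = 10^(pH − pKa) = 10^(7.46 − 7.51) = 0.8913; fraction as HOCl = 1/(1 + 0.8913) = 0.5288.
Free chlorine required for 2.67 ppm HOCl: 2.67 / 0.5288 = 5.05 ppm.
FC to add: 5.05 − 0.3 = 4.75 mg/L as Cl₂.
Cl₂ equivalent: 4.75 mg/L × 351,000 L = 1667 g.
Product at 11.1% available Cl: 1667 / 0.111 = 15,020 g.
Volume: 15,020 g ÷ 1.17 g/mL = 12,840 mL.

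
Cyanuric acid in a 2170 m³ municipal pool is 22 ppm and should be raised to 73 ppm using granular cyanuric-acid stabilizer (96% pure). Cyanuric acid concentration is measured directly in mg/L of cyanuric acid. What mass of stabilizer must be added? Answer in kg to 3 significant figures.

Volume: 2170 m³ = 2,170,000 L.
CYA to add: (73 − 22) = 51 mg/L × 2,170,000 L = 110,700 g cyanuric acid.
At 96% purity: 110,700 / 0.96 = 115,300 g product.

115 kg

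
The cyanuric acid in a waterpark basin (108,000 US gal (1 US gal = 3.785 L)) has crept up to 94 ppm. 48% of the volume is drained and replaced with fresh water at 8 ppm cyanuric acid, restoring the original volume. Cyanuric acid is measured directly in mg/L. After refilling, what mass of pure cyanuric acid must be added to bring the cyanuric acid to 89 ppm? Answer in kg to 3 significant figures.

14.8 kg

Volume: 108,000 US gal × 3.785 L/gal = 408,780 L.
After draining 48% and refilling: 94 × 0.52 + 8 × 0.48 = 52.72 ppm.
Deficit to target: 89 − 52.72 = 36.28 mg/L.
Mass: 36.28 mg/L × 408,780 L = 14,830 g cyanuric acid.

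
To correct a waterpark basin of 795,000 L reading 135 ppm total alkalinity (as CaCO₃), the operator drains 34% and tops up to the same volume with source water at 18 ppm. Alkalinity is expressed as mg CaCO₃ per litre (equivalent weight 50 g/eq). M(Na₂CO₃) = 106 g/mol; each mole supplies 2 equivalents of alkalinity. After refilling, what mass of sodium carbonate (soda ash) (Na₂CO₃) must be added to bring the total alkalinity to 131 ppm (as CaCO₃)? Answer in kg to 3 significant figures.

After draining 34% and refilling: 135 × 0.66 + 18 × 0.34 = 95.22 ppm.
Deficit to target: 131 − 95.22 = 35.78 mg/L.
As CaCO₃: 35.78 mg/L × 795,000 L = 28,450 g; ÷ 50 g/eq ÷ 2 = 284.5 mol Na₂CO₃.
Mass: 284.5 × 106 = 30,150 g.

30.2 kg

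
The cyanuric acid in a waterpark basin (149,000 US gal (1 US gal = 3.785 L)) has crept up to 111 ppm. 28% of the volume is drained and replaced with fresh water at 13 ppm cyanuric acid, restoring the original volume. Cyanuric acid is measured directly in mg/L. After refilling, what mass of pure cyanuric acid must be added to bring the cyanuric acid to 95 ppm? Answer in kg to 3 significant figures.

Volume: 149,000 US gal × 3.785 L/gal = 563,965 L.
After draining 28% and refilling: 111 × 0.72 + 13 × 0.28 = 83.56 ppm.
Deficit to target: 95 − 83.56 = 11.44 mg/L.
Mass: 11.44 mg/L × 563,965 L = 6452 g cyanuric acid.

6.45 kg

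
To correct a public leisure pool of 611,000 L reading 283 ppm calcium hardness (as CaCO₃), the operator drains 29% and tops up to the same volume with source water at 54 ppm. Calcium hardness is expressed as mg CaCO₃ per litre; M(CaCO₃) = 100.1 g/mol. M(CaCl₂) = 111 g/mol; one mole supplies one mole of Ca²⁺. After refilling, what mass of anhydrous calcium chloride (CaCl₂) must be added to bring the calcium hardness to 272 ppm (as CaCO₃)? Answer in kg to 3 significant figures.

37.5 kg

After draining 29% and refilling: 283 × 0.71 + 54 × 0.29 = 216.59 ppm.
Deficit to target: 272 − 216.59 = 55.41 mg/L.
As CaCO₃: 55.41 mg/L × 611,000 L = 33,860 g; ÷ 100.1 = 338.2 mol Ca²⁺.
Mass: 338.2 × 111 = 37,540 g.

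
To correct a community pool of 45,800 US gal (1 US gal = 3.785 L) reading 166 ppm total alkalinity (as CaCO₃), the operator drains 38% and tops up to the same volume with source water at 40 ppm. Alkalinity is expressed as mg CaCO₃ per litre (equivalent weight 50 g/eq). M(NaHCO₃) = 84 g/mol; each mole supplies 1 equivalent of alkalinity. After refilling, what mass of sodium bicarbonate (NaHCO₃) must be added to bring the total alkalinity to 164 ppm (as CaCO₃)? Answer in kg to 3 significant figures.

13.4 kg

Volume: 45,800 US gal × 3.785 L/gal = 173,353 L.
After draining 38% and refilling: 166 × 0.62 + 40 × 0.38 = 118.12 ppm.
Deficit to target: 164 − 118.12 = 45.88 mg/L.
As CaCO₃: 45.88 mg/L × 173,353 L = 7953 g; ÷ 50 g/eq ÷ 1 = 159.1 mol NaHCO₃.
Mass: 159.1 × 84 = 13,360 g.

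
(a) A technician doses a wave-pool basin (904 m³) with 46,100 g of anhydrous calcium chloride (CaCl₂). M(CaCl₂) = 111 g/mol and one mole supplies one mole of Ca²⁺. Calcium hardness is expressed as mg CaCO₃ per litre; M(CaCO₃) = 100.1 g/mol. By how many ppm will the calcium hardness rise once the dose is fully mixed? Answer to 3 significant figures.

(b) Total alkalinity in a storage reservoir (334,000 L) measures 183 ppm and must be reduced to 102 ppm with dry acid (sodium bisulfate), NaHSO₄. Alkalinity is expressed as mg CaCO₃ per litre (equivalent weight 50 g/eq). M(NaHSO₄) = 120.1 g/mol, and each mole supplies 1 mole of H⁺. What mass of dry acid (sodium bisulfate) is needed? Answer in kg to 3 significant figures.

(a) 46.0 ppm; (b) 65.0 kg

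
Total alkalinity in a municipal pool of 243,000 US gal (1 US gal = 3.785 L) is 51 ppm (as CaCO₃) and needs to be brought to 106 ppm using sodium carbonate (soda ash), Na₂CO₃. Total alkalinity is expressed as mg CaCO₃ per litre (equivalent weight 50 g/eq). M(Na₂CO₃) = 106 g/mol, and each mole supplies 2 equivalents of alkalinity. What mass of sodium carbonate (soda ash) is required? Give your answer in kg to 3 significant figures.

53.6 kg

Volume: 243,000 US gal × 3.785 L/gal = 919,755 L.
Alkalinity to add: (106 − 51) = 55 mg/L as CaCO₃ × 919,755 L = 50,590 g as CaCO₃.
Equivalents: 50,590 g ÷ 50 g/eq = 1012 eq.
Each mole of Na₂CO₃ supplies 2 eq, so 1012 / 2 = 505.9 mol.
Mass: 505.9 mol × 106 g/mol = 53,620 g.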